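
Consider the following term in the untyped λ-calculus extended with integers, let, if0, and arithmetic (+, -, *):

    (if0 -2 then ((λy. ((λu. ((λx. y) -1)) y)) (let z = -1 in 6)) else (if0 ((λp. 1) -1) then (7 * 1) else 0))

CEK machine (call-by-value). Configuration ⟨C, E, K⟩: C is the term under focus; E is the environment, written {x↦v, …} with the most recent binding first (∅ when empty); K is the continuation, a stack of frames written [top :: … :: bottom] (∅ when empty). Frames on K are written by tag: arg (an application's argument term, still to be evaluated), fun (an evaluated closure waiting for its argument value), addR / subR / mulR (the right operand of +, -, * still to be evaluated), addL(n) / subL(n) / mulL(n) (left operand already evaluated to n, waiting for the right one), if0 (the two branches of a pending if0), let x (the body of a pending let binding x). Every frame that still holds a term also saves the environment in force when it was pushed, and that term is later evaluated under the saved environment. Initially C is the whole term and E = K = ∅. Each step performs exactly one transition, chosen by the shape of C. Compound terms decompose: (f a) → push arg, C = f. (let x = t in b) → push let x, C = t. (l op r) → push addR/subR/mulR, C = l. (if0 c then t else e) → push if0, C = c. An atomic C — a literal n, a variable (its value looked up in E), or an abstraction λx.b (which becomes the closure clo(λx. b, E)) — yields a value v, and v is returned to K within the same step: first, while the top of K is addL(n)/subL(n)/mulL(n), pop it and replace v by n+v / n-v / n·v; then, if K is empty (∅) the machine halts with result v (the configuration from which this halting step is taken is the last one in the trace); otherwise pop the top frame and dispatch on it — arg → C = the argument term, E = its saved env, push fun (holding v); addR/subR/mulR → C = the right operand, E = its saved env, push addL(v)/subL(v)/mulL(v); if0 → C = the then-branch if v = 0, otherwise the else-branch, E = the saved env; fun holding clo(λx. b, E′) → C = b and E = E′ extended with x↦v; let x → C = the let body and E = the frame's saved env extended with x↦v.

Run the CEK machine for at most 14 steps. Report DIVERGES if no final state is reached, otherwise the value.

0. <C=(if0 -2 then ((λy. ((λu. ((λx. y) -1)) y)) (let z = -1 in 6)) else (if0 ((λp. 1) -1) then (7 * 1) else 0)), E=∅, K=∅>
1. <C=-2, E=∅, K=[if0]>
2. <C=(if0 ((λp. 1) -1) then (7 * 1) else 0), E=∅, K=∅>
3. <C=((λp. 1) -1), E=∅, K=[if0]>
4. <C=(λp. 1), E=∅, K=[arg :: if0]>
5. <C=-1, E=∅, K=[fun :: if0]>
6. <C=1, E={p↦-1}, K=[if0]>
7. <C=0, E=∅, K=∅>
→ final value 0

Answer: 0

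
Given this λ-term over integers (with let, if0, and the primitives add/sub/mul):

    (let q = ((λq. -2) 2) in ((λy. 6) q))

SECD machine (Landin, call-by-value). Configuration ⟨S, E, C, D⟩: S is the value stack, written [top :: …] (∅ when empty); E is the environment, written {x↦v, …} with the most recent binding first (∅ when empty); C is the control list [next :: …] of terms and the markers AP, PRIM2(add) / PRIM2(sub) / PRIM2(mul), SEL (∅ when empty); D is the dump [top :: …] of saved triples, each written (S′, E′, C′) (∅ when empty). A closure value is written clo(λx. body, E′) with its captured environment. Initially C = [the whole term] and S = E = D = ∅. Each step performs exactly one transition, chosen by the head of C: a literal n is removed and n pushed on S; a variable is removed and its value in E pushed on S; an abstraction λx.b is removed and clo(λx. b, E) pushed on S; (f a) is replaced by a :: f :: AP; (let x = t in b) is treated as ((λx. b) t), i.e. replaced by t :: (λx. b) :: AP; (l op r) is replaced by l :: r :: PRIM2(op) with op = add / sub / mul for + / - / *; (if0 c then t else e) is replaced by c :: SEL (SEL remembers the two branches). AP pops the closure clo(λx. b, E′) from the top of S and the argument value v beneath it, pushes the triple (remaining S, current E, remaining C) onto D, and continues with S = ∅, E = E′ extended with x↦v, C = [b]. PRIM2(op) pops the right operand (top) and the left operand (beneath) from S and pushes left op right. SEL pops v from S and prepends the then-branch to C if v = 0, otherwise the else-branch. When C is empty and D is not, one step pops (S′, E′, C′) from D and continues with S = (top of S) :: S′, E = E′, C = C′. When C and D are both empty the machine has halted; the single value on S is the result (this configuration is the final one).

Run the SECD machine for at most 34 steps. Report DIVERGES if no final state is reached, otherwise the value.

step 0: <S=∅, E=∅, C=[(let q = ((λq. -2) 2) in ((λy. 6) q))], D=∅>
step 1: <S=∅, E=∅, C=[((λq. -2) 2) :: (λq. ((λy. 6) q)) :: AP], D=∅>
step 2: <S=∅, E=∅, C=[2 :: (λq. -2) :: AP :: (λq. ((λy. 6) q)) :: AP], D=∅>
step 3: <S=[2], E=∅, C=[(λq. -2) :: AP :: (λq. ((λy. 6) q)) :: AP], D=∅>
step 4: <S=[clo(λq. -2, ∅) :: 2], E=∅, C=[AP :: (λq. ((λy. 6) q)) :: AP], D=∅>
step 5: <S=∅, E={q↦2}, C=[-2], D=[(∅, ∅, [(λq. ((λy. 6) q)) :: AP])]>
step 6: <S=[-2], E={q↦2}, C=∅, D=[(∅, ∅, [(λq. ((λy. 6) q)) :: AP])]>
step 7: <S=[-2], E=∅, C=[(λq. ((λy. 6) q)) :: AP], D=∅>
step 8: <S=[clo(λq. ((λy. 6) q), ∅) :: -2], E=∅, C=[AP], D=∅>
step 9: <S=∅, E={q↦-2}, C=[((λy. 6) q)], D=[(∅, ∅, ∅)]>
step 10: <S=∅, E={q↦-2}, C=[q :: (λy. 6) :: AP], D=[(∅, ∅, ∅)]>
step 11: <S=[-2], E={q↦-2}, C=[(λy. 6) :: AP], D=[(∅, ∅, ∅)]>
step 12: <S=[clo(λy. 6, {q↦-2}) :: -2], E={q↦-2}, C=[AP], D=[(∅, ∅, ∅)]>
step 13: <S=∅, E={y↦-2, q↦-2}, C=[6], D=[(∅, {q↦-2}, ∅) :: (∅, ∅, ∅)]>
step 14: <S=[6], E={y↦-2, q↦-2}, C=∅, D=[(∅, {q↦-2}, ∅) :: (∅, ∅, ∅)]>
step 15: <S=[6], E={q↦-2}, C=∅, D=[(∅, ∅, ∅)]>
step 16: <S=[6], E=∅, C=∅, D=∅>
→ final value 6

Answer: 6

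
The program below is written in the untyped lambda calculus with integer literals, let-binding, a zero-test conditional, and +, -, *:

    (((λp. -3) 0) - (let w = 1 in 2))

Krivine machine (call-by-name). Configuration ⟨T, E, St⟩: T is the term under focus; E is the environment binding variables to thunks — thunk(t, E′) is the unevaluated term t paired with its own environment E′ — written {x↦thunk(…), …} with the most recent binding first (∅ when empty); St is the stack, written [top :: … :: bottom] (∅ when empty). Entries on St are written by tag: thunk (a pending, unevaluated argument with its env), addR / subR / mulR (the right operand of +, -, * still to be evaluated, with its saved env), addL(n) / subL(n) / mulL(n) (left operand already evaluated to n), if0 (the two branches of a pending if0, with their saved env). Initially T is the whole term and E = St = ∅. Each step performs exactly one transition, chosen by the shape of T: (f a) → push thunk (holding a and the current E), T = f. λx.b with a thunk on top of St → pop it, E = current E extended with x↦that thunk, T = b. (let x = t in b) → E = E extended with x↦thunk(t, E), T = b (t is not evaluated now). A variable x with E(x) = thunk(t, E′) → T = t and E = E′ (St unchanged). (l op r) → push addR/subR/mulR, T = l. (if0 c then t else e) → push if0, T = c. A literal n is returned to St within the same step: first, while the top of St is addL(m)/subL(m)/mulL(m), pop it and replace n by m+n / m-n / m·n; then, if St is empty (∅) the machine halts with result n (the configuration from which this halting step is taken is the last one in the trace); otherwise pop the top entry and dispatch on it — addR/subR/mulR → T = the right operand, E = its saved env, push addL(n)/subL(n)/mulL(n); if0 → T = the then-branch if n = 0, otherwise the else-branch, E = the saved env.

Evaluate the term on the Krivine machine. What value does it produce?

Answer: -5

Machine steps:
0. <T=(((λp. -3) 0) - (let w = 1 in 2)), E=∅, St=∅>
1. <T=((λp. -3) 0), E=∅, St=[subR]>
2. <T=(λp. -3), E=∅, St=[thunk :: subR]>
3. <T=-3, E={p↦thunk(0, ∅)}, St=[subR]>
4. <T=(let w = 1 in 2), E=∅, St=[subL(-3)]>
5. <T=2, E={w↦thunk(1, ∅)}, St=[subL(-3)]>
→ final value -5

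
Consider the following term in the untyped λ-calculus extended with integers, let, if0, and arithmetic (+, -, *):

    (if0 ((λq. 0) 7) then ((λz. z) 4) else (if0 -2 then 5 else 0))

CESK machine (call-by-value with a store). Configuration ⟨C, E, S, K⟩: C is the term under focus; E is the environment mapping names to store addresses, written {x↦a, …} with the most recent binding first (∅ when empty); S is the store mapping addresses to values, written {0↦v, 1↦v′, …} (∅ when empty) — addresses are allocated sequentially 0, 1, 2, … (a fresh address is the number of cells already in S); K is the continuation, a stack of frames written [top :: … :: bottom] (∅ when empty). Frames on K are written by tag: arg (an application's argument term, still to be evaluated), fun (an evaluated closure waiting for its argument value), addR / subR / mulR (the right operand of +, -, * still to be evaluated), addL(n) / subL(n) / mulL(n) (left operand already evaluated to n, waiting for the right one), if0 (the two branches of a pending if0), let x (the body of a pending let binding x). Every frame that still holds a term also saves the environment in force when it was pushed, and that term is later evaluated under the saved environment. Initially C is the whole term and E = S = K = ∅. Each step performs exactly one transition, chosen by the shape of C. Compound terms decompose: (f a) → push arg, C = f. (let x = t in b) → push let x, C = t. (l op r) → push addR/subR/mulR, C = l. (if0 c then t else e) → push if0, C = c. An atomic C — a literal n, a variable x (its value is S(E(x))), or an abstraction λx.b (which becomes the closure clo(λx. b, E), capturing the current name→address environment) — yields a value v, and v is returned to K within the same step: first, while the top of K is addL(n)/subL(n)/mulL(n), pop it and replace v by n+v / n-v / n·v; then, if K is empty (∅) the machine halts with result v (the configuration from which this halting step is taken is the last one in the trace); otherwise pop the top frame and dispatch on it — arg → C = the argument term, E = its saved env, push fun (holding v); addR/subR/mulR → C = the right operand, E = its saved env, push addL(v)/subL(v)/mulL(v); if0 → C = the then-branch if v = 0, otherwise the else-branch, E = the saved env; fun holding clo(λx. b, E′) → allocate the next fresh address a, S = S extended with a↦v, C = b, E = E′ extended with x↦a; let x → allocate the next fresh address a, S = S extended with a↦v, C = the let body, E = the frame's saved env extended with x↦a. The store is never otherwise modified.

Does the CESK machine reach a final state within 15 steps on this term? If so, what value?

0. ⟨C=(if0 ((λq. 0) 7) then ((λz. z) 4) else (if0 -2 then 5 else 0)); E=∅; S=∅; K=∅⟩
1. ⟨C=((λq. 0) 7); E=∅; S=∅; K=[if0]⟩
2. ⟨C=(λq. 0); E=∅; S=∅; K=[arg :: if0]⟩
3. ⟨C=7; E=∅; S=∅; K=[fun :: if0]⟩
4. ⟨C=0; E={q↦0}; S={0↦7}; K=[if0]⟩
5. ⟨C=((λz. z) 4); E=∅; S={0↦7}; K=∅⟩
6. ⟨C=(λz. z); E=∅; S={0↦7}; K=[arg]⟩
7. ⟨C=4; E=∅; S={0↦7}; K=[fun]⟩
8. ⟨C=z; E={z↦1}; S={0↦7, 1↦4}; K=∅⟩
→ final value 4

Answer: 4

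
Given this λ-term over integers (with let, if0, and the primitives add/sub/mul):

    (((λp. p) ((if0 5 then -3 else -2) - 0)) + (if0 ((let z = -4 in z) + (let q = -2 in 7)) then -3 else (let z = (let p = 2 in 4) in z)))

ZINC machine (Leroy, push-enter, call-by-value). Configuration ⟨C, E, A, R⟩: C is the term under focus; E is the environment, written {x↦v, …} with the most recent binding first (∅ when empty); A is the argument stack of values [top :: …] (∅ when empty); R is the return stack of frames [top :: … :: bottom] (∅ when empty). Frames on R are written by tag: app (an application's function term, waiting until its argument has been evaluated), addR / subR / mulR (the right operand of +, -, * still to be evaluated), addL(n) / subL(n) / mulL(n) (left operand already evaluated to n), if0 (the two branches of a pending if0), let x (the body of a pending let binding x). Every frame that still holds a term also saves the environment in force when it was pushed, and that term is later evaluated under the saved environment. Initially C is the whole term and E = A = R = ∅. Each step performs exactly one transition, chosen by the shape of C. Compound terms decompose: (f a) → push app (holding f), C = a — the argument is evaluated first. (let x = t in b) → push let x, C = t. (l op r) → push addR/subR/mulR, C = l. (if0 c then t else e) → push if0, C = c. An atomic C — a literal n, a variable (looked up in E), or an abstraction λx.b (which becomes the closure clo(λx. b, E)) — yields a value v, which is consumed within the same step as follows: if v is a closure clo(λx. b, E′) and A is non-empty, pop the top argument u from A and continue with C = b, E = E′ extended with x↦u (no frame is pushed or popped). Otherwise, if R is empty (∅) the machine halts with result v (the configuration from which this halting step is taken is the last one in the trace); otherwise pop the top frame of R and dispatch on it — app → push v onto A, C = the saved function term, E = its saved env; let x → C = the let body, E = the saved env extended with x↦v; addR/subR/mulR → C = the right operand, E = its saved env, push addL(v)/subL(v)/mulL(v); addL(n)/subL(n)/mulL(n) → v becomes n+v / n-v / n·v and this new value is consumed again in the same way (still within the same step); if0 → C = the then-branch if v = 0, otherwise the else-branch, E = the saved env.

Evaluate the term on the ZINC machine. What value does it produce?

t=0: [C=(((λp. p) ((if0 5 then -3 else -2) - 0)) + (if0 ((let z = -4 in z) + (let q = -2 in 7)) then -3 else (let z = (let p = 2 in 4) in z))) | E=∅ | A=∅ | R=∅]
t=1: [C=((λp. p) ((if0 5 then -3 else -2) - 0)) | E=∅ | A=∅ | R=[addR]]
t=2: [C=((if0 5 then -3 else -2) - 0) | E=∅ | A=∅ | R=[app :: addR]]
t=3: [C=(if0 5 then -3 else -2) | E=∅ | A=∅ | R=[subR :: app :: addR]]
t=4: [C=5 | E=∅ | A=∅ | R=[if0 :: subR :: app :: addR]]
t=5: [C=-2 | E=∅ | A=∅ | R=[subR :: app :: addR]]
t=6: [C=0 | E=∅ | A=∅ | R=[subL(-2) :: app :: addR]]
t=7: [C=(λp. p) | E=∅ | A=[-2] | R=[addR]]
t=8: [C=p | E={p↦-2} | A=∅ | R=[addR]]
t=9: [C=(if0 ((let z = -4 in z) + (let q = -2 in 7)) then -3 else (let z = (let p = 2 in 4) in z)) | E=∅ | A=∅ | R=[addL(-2)]]
t=10: [C=((let z = -4 in z) + (let q = -2 in 7)) | E=∅ | A=∅ | R=[if0 :: addL(-2)]]
t=11: [C=(let z = -4 in z) | E=∅ | A=∅ | R=[addR :: if0 :: addL(-2)]]
t=12: [C=-4 | E=∅ | A=∅ | R=[let z :: addR :: if0 :: addL(-2)]]
t=13: [C=z | E={z↦-4} | A=∅ | R=[addR :: if0 :: addL(-2)]]
t=14: [C=(let q = -2 in 7) | E=∅ | A=∅ | R=[addL(-4) :: if0 :: addL(-2)]]
t=15: [C=-2 | E=∅ | A=∅ | R=[let q :: addL(-4) :: if0 :: addL(-2)]]
t=16: [C=7 | E={q↦-2} | A=∅ | R=[addL(-4) :: if0 :: addL(-2)]]
t=17: [C=(let z = (let p = 2 in 4) in z) | E=∅ | A=∅ | R=[addL(-2)]]
t=18: [C=(let p = 2 in 4) | E=∅ | A=∅ | R=[let z :: addL(-2)]]
t=19: [C=2 | E=∅ | A=∅ | R=[let p :: let z :: addL(-2)]]
t=20: [C=4 | E={p↦2} | A=∅ | R=[let z :: addL(-2)]]
t=21: [C=z | E={z↦4} | A=∅ | R=[addL(-2)]]
→ final value 2

Answer: 2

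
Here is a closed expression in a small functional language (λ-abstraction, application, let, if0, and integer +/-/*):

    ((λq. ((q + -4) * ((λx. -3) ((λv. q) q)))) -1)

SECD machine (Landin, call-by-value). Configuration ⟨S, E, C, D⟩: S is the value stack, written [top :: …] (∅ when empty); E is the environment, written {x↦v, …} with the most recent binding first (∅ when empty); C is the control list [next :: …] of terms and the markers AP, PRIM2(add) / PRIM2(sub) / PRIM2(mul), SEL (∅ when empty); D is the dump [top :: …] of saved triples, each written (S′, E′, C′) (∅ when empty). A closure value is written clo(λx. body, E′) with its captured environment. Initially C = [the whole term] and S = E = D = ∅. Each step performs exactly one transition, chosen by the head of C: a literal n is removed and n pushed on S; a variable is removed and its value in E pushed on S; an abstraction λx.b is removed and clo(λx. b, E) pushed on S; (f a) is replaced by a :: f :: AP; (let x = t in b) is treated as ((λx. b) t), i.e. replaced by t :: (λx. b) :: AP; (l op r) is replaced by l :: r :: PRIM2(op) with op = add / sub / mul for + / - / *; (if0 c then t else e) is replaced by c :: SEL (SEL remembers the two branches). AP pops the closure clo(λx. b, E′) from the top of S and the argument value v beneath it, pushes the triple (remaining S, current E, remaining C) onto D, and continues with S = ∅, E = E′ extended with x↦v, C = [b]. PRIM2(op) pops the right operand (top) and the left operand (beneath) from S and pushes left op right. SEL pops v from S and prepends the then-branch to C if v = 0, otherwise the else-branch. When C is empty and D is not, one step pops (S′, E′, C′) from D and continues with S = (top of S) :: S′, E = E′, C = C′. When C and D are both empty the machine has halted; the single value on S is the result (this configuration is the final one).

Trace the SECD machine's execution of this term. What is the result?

t=0: [S=∅ | E=∅ | C=[((λq. ((q + -4) * ((λx. -3) ((λv. q) q)))) -1)] | D=∅]
t=1: [S=∅ | E=∅ | C=[-1 :: (λq. ((q + -4) * ((λx. -3) ((λv. q) q)))) :: AP] | D=∅]
t=2: [S=[-1] | E=∅ | C=[(λq. ((q + -4) * ((λx. -3) ((λv. q) q)))) :: AP] | D=∅]
t=3: [S=[clo(λq. ((q + -4) * ((λx. -3) ((λv. q) q))), ∅) :: -1] | E=∅ | C=[AP] | D=∅]
t=4: [S=∅ | E={q↦-1} | C=[((q + -4) * ((λx. -3) ((λv. q) q)))] | D=[(∅, ∅, ∅)]]
t=5: [S=∅ | E={q↦-1} | C=[(q + -4) :: ((λx. -3) ((λv. q) q)) :: PRIM2(mul)] | D=[(∅, ∅, ∅)]]
t=6: [S=∅ | E={q↦-1} | C=[q :: -4 :: PRIM2(add) :: ((λx. -3) ((λv. q) q)) :: PRIM2(mul)] | D=[(∅, ∅, ∅)]]
t=7: [S=[-1] | E={q↦-1} | C=[-4 :: PRIM2(add) :: ((λx. -3) ((λv. q) q)) :: PRIM2(mul)] | D=[(∅, ∅, ∅)]]
t=8: [S=[-4 :: -1] | E={q↦-1} | C=[PRIM2(add) :: ((λx. -3) ((λv. q) q)) :: PRIM2(mul)] | D=[(∅, ∅, ∅)]]
t=9: [S=[-5] | E={q↦-1} | C=[((λx. -3) ((λv. q) q)) :: PRIM2(mul)] | D=[(∅, ∅, ∅)]]
t=10: [S=[-5] | E={q↦-1} | C=[((λv. q) q) :: (λx. -3) :: AP :: PRIM2(mul)] | D=[(∅, ∅, ∅)]]
t=11: [S=[-5] | E={q↦-1} | C=[q :: (λv. q) :: AP :: (λx. -3) :: AP :: PRIM2(mul)] | D=[(∅, ∅, ∅)]]
t=12: [S=[-1 :: -5] | E={q↦-1} | C=[(λv. q) :: AP :: (λx. -3) :: AP :: PRIM2(mul)] | D=[(∅, ∅, ∅)]]
t=13: [S=[clo(λv. q, {q↦-1}) :: -1 :: -5] | E={q↦-1} | C=[AP :: (λx. -3) :: AP :: PRIM2(mul)] | D=[(∅, ∅, ∅)]]
t=14: [S=∅ | E={v↦-1, q↦-1} | C=[q] | D=[([-5], {q↦-1}, [(λx. -3) :: AP :: PRIM2(mul)]) :: (∅, ∅, ∅)]]
t=15: [S=[-1] | E={v↦-1, q↦-1} | C=∅ | D=[([-5], {q↦-1}, [(λx. -3) :: AP :: PRIM2(mul)]) :: (∅, ∅, ∅)]]
t=16: [S=[-1 :: -5] | E={q↦-1} | C=[(λx. -3) :: AP :: PRIM2(mul)] | D=[(∅, ∅, ∅)]]
t=17: [S=[clo(λx. -3, {q↦-1}) :: -1 :: -5] | E={q↦-1} | C=[AP :: PRIM2(mul)] | D=[(∅, ∅, ∅)]]
t=18: [S=∅ | E={x↦-1, q↦-1} | C=[-3] | D=[([-5], {q↦-1}, [PRIM2(mul)]) :: (∅, ∅, ∅)]]
t=19: [S=[-3] | E={x↦-1, q↦-1} | C=∅ | D=[([-5], {q↦-1}, [PRIM2(mul)]) :: (∅, ∅, ∅)]]
t=20: [S=[-3 :: -5] | E={q↦-1} | C=[PRIM2(mul)] | D=[(∅, ∅, ∅)]]
t=21: [S=[15] | E={q↦-1} | C=∅ | D=[(∅, ∅, ∅)]]
t=22: [S=[15] | E=∅ | C=∅ | D=∅]
→ final value 15

Answer: 15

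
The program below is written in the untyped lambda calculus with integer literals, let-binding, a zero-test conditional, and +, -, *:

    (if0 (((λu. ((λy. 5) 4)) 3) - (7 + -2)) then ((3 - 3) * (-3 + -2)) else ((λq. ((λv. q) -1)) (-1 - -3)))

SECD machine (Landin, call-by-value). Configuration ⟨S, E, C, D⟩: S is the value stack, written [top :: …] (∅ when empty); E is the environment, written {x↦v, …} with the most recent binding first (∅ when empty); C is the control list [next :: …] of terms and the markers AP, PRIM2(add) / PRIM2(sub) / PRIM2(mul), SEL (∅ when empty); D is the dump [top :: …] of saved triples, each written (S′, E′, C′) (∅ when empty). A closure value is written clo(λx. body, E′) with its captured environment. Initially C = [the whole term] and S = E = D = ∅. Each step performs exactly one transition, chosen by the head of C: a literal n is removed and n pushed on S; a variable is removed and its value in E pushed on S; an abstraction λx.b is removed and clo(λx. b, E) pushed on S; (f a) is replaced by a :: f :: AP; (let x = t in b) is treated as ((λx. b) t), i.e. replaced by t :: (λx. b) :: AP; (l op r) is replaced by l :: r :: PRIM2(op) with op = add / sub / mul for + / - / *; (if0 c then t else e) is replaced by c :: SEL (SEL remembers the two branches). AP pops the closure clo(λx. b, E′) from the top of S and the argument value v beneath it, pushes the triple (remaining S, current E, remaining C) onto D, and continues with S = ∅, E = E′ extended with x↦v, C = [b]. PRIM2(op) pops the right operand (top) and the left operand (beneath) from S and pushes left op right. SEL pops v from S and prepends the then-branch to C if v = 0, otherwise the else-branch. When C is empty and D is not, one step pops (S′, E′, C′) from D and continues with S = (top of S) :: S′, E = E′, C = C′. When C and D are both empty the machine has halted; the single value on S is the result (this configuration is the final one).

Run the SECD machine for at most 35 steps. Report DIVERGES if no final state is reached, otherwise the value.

t=0: [S=∅ | E=∅ | C=[(if0 (((λu. ((λy. 5) 4)) 3) - (7 + -2)) then ((3 - 3) * (-3 + -2)) else ((λq. ((λv. q) -1)) (-1 - -3)))] | D=∅]
t=1: [S=∅ | E=∅ | C=[(((λu. ((λy. 5) 4)) 3) - (7 + -2)) :: SEL] | D=∅]
t=2: [S=∅ | E=∅ | C=[((λu. ((λy. 5) 4)) 3) :: (7 + -2) :: PRIM2(sub) :: SEL] | D=∅]
t=3: [S=∅ | E=∅ | C=[3 :: (λu. ((λy. 5) 4)) :: AP :: (7 + -2) :: PRIM2(sub) :: SEL] | D=∅]
t=4: [S=[3] | E=∅ | C=[(λu. ((λy. 5) 4)) :: AP :: (7 + -2) :: PRIM2(sub) :: SEL] | D=∅]
t=5: [S=[clo(λu. ((λy. 5) 4), ∅) :: 3] | E=∅ | C=[AP :: (7 + -2) :: PRIM2(sub) :: SEL] | D=∅]
t=6: [S=∅ | E={u↦3} | C=[((λy. 5) 4)] | D=[(∅, ∅, [(7 + -2) :: PRIM2(sub) :: SEL])]]
t=7: [S=∅ | E={u↦3} | C=[4 :: (λy. 5) :: AP] | D=[(∅, ∅, [(7 + -2) :: PRIM2(sub) :: SEL])]]
t=8: [S=[4] | E={u↦3} | C=[(λy. 5) :: AP] | D=[(∅, ∅, [(7 + -2) :: PRIM2(sub) :: SEL])]]
t=9: [S=[clo(λy. 5, {u↦3}) :: 4] | E={u↦3} | C=[AP] | D=[(∅, ∅, [(7 + -2) :: PRIM2(sub) :: SEL])]]
t=10: [S=∅ | E={y↦4, u↦3} | C=[5] | D=[(∅, {u↦3}, ∅) :: (∅, ∅, [(7 + -2) :: PRIM2(sub) :: SEL])]]
t=11: [S=[5] | E={y↦4, u↦3} | C=∅ | D=[(∅, {u↦3}, ∅) :: (∅, ∅, [(7 + -2) :: PRIM2(sub) :: SEL])]]
t=12: [S=[5] | E={u↦3} | C=∅ | D=[(∅, ∅, [(7 + -2) :: PRIM2(sub) :: SEL])]]
t=13: [S=[5] | E=∅ | C=[(7 + -2) :: PRIM2(sub) :: SEL] | D=∅]
t=14: [S=[5] | E=∅ | C=[7 :: -2 :: PRIM2(add) :: PRIM2(sub) :: SEL] | D=∅]
t=15: [S=[7 :: 5] | E=∅ | C=[-2 :: PRIM2(add) :: PRIM2(sub) :: SEL] | D=∅]
t=16: [S=[-2 :: 7 :: 5] | E=∅ | C=[PRIM2(add) :: PRIM2(sub) :: SEL] | D=∅]
t=17: [S=[5 :: 5] | E=∅ | C=[PRIM2(sub) :: SEL] | D=∅]
t=18: [S=[0] | E=∅ | C=[SEL] | D=∅]
t=19: [S=∅ | E=∅ | C=[((3 - 3) * (-3 + -2))] | D=∅]
t=20: [S=∅ | E=∅ | C=[(3 - 3) :: (-3 + -2) :: PRIM2(mul)] | D=∅]
t=21: [S=∅ | E=∅ | C=[3 :: 3 :: PRIM2(sub) :: (-3 + -2) :: PRIM2(mul)] | D=∅]
t=22: [S=[3] | E=∅ | C=[3 :: PRIM2(sub) :: (-3 + -2) :: PRIM2(mul)] | D=∅]
t=23: [S=[3 :: 3] | E=∅ | C=[PRIM2(sub) :: (-3 + -2) :: PRIM2(mul)] | D=∅]
t=24: [S=[0] | E=∅ | C=[(-3 + -2) :: PRIM2(mul)] | D=∅]
t=25: [S=[0] | E=∅ | C=[-3 :: -2 :: PRIM2(add) :: PRIM2(mul)] | D=∅]
t=26: [S=[-3 :: 0] | E=∅ | C=[-2 :: PRIM2(add) :: PRIM2(mul)] | D=∅]
t=27: [S=[-2 :: -3 :: 0] | E=∅ | C=[PRIM2(add) :: PRIM2(mul)] | D=∅]
t=28: [S=[-5 :: 0] | E=∅ | C=[PRIM2(mul)] | D=∅]
t=29: [S=[0] | E=∅ | C=∅ | D=∅]
→ final value 0

Answer: 0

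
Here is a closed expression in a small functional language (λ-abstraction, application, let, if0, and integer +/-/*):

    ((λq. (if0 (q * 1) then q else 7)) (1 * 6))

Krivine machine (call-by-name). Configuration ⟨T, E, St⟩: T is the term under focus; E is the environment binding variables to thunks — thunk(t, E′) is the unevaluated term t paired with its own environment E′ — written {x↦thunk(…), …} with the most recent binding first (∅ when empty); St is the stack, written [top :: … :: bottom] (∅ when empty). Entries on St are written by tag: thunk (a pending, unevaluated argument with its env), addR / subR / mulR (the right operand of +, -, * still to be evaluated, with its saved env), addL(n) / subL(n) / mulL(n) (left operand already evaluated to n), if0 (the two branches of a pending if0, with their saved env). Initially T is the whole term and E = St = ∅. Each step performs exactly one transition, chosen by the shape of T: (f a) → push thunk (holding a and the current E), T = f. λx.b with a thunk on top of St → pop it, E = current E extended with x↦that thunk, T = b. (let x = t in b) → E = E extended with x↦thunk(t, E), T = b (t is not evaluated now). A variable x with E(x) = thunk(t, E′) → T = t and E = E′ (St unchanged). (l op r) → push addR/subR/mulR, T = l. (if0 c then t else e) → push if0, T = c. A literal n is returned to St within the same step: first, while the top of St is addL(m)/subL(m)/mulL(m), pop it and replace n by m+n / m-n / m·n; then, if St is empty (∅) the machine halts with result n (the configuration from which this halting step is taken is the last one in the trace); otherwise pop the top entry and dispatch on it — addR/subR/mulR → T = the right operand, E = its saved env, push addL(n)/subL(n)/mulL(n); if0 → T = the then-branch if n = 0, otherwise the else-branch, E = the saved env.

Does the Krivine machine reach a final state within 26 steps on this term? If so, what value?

step 0: <T=((λq. (if0 (q * 1) then q else 7)) (1 * 6)), E=∅, St=∅>
step 1: <T=(λq. (if0 (q * 1) then q else 7)), E=∅, St=[thunk]>
step 2: <T=(if0 (q * 1) then q else 7), E={q↦thunk((1 * 6), ∅)}, St=∅>
step 3: <T=(q * 1), E={q↦thunk((1 * 6), ∅)}, St=[if0]>
step 4: <T=q, E={q↦thunk((1 * 6), ∅)}, St=[mulR :: if0]>
step 5: <T=(1 * 6), E=∅, St=[mulR :: if0]>
step 6: <T=1, E=∅, St=[mulR :: mulR :: if0]>
step 7: <T=6, E=∅, St=[mulL(1) :: mulR :: if0]>
step 8: <T=1, E={q↦thunk((1 * 6), ∅)}, St=[mulL(6) :: if0]>
step 9: <T=7, E={q↦thunk((1 * 6), ∅)}, St=∅>
→ final value 7

Answer: 7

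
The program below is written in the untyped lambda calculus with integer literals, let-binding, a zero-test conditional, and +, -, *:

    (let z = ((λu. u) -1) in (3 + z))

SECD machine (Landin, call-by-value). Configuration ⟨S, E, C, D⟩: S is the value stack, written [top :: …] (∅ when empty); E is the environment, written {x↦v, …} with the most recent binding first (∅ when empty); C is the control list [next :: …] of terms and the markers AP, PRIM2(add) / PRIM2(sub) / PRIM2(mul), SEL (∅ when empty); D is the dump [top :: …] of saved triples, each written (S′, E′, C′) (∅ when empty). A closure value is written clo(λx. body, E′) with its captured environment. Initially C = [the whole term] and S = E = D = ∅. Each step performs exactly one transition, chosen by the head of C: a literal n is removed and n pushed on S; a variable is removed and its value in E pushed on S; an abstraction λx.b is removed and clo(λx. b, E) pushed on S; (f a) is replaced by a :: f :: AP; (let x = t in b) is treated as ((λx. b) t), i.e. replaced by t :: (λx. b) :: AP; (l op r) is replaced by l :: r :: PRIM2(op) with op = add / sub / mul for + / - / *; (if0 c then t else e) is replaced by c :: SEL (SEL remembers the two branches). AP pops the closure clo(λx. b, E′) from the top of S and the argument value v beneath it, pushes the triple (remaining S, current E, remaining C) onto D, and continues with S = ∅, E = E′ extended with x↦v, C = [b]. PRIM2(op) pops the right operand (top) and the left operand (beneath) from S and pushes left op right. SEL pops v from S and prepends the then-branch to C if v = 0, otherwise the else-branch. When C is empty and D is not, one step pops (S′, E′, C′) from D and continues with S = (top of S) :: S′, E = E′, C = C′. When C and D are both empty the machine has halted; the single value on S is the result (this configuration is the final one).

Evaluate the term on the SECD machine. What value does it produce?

0. [S=∅ | E=∅ | C=[(let z = ((λu. u) -1) in (3 + z))] | D=∅]
1. [S=∅ | E=∅ | C=[((λu. u) -1) :: (λz. (3 + z)) :: AP] | D=∅]
2. [S=∅ | E=∅ | C=[-1 :: (λu. u) :: AP :: (λz. (3 + z)) :: AP] | D=∅]
3. [S=[-1] | E=∅ | C=[(λu. u) :: AP :: (λz. (3 + z)) :: AP] | D=∅]
4. [S=[clo(λu. u, ∅) :: -1] | E=∅ | C=[AP :: (λz. (3 + z)) :: AP] | D=∅]
5. [S=∅ | E={u↦-1} | C=[u] | D=[(∅, ∅, [(λz. (3 + z)) :: AP])]]
6. [S=[-1] | E={u↦-1} | C=∅ | D=[(∅, ∅, [(λz. (3 + z)) :: AP])]]
7. [S=[-1] | E=∅ | C=[(λz. (3 + z)) :: AP] | D=∅]
8. [S=[clo(λz. (3 + z), ∅) :: -1] | E=∅ | C=[AP] | D=∅]
9. [S=∅ | E={z↦-1} | C=[(3 + z)] | D=[(∅, ∅, ∅)]]
10. [S=∅ | E={z↦-1} | C=[3 :: z :: PRIM2(add)] | D=[(∅, ∅, ∅)]]
11. [S=[3] | E={z↦-1} | C=[z :: PRIM2(add)] | D=[(∅, ∅, ∅)]]
12. [S=[-1 :: 3] | E={z↦-1} | C=[PRIM2(add)] | D=[(∅, ∅, ∅)]]
13. [S=[2] | E={z↦-1} | C=∅ | D=[(∅, ∅, ∅)]]
14. [S=[2] | E=∅ | C=∅ | D=∅]
→ final value 2

Answer: 2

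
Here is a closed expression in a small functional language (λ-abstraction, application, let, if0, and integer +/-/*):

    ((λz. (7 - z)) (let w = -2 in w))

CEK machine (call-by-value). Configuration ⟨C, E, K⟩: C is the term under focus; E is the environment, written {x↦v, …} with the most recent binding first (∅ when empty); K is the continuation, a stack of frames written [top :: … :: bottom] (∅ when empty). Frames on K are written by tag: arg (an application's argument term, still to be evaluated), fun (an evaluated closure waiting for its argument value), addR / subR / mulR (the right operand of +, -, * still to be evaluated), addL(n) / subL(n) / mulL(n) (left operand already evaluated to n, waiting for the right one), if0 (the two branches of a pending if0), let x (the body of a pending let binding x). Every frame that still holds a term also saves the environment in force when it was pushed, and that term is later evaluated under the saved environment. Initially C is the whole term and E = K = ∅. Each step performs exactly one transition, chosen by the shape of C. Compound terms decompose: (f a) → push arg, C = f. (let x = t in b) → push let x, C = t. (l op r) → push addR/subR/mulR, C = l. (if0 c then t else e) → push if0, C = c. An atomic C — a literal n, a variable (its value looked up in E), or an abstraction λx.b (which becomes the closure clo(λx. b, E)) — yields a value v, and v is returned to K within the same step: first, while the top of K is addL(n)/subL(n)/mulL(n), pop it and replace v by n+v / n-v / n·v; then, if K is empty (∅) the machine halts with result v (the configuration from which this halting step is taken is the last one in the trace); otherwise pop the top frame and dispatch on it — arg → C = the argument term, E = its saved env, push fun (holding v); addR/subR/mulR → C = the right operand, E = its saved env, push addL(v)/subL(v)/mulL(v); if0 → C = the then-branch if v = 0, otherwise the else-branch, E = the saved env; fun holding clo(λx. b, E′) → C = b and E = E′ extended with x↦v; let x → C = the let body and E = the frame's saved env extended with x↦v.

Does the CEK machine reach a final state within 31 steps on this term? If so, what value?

Answer: 9

Derivation:
t=0: <C=((λz. (7 - z)) (let w = -2 in w)), E=∅, K=∅>
t=1: <C=(λz. (7 - z)), E=∅, K=[arg]>
t=2: <C=(let w = -2 in w), E=∅, K=[fun]>
t=3: <C=-2, E=∅, K=[let w :: fun]>
t=4: <C=w, E={w↦-2}, K=[fun]>
t=5: <C=(7 - z), E={z↦-2}, K=∅>
t=6: <C=7, E={z↦-2}, K=[subR]>
t=7: <C=z, E={z↦-2}, K=[subL(7)]>
→ final value 9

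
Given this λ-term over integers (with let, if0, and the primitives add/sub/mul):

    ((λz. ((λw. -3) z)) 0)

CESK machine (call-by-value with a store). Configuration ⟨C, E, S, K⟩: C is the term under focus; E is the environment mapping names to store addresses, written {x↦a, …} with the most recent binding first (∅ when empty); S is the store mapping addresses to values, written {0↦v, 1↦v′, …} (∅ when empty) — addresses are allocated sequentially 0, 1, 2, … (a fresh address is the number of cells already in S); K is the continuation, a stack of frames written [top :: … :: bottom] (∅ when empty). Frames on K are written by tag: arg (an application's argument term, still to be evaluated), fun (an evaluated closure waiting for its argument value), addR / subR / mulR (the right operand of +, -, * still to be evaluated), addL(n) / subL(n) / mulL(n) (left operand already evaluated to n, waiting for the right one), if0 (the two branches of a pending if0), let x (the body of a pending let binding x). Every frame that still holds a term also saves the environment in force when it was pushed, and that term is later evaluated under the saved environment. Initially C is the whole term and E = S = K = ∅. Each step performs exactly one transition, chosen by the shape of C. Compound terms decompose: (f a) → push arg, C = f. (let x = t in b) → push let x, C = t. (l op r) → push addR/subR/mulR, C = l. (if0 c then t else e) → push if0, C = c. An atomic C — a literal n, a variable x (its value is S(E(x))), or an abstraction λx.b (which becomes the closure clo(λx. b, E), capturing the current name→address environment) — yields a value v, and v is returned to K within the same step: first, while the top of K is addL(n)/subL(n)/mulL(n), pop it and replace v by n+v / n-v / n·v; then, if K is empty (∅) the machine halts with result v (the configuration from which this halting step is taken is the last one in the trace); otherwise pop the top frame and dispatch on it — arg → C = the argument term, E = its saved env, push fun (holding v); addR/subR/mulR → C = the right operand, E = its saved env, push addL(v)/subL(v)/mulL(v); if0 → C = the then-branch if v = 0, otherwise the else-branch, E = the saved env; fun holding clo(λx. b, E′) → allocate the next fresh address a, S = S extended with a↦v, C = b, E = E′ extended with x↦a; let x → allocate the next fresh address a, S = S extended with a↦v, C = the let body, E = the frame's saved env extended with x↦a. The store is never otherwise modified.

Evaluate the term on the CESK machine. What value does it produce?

Answer: -3

Execution trace:
t=0: <C=((λz. ((λw. -3) z)) 0), E=∅, S=∅, K=∅>
t=1: <C=(λz. ((λw. -3) z)), E=∅, S=∅, K=[arg]>
t=2: <C=0, E=∅, S=∅, K=[fun]>
t=3: <C=((λw. -3) z), E={z↦0}, S={0↦0}, K=∅>
t=4: <C=(λw. -3), E={z↦0}, S={0↦0}, K=[arg]>
t=5: <C=z, E={z↦0}, S={0↦0}, K=[fun]>
t=6: <C=-3, E={w↦1, z↦0}, S={0↦0, 1↦0}, K=∅>
→ final value -3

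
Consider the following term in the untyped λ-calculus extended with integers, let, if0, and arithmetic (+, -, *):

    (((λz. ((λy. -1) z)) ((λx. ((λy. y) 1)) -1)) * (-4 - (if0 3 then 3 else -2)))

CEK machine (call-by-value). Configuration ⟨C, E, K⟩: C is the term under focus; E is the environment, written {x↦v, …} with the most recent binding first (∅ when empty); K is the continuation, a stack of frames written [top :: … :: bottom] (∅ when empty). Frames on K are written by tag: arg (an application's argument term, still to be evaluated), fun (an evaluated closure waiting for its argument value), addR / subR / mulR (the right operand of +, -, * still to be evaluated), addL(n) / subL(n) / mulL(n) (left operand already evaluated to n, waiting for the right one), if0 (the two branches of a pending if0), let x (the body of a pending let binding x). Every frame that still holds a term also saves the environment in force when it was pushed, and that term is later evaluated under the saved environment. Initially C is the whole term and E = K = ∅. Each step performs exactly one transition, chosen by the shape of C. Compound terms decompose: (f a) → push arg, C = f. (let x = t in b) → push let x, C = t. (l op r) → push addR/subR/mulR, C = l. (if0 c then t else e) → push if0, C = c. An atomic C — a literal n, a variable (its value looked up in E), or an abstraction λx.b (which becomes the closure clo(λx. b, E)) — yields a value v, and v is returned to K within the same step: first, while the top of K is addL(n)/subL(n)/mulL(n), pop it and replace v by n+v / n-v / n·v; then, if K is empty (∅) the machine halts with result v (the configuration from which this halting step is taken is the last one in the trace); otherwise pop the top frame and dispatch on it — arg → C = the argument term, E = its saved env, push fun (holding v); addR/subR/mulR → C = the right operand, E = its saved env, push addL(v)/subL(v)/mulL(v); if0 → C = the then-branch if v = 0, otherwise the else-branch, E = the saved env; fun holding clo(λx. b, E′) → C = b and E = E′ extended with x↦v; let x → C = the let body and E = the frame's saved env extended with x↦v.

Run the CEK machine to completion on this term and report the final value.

Answer: 2

Execution trace:
0. [C=(((λz. ((λy. -1) z)) ((λx. ((λy. y) 1)) -1)) * (-4 - (if0 3 then 3 else -2))) | E=∅ | K=∅]
1. [C=((λz. ((λy. -1) z)) ((λx. ((λy. y) 1)) -1)) | E=∅ | K=[mulR]]
2. [C=(λz. ((λy. -1) z)) | E=∅ | K=[arg :: mulR]]
3. [C=((λx. ((λy. y) 1)) -1) | E=∅ | K=[fun :: mulR]]
4. [C=(λx. ((λy. y) 1)) | E=∅ | K=[arg :: fun :: mulR]]
5. [C=-1 | E=∅ | K=[fun :: fun :: mulR]]
6. [C=((λy. y) 1) | E={x↦-1} | K=[fun :: mulR]]
7. [C=(λy. y) | E={x↦-1} | K=[arg :: fun :: mulR]]
8. [C=1 | E={x↦-1} | K=[fun :: fun :: mulR]]
9. [C=y | E={y↦1, x↦-1} | K=[fun :: mulR]]
10. [C=((λy. -1) z) | E={z↦1} | K=[mulR]]
11. [C=(λy. -1) | E={z↦1} | K=[arg :: mulR]]
12. [C=z | E={z↦1} | K=[fun :: mulR]]
13. [C=-1 | E={y↦1, z↦1} | K=[mulR]]
14. [C=(-4 - (if0 3 then 3 else -2)) | E=∅ | K=[mulL(-1)]]
15. [C=-4 | E=∅ | K=[subR :: mulL(-1)]]
16. [C=(if0 3 then 3 else -2) | E=∅ | K=[subL(-4) :: mulL(-1)]]
17. [C=3 | E=∅ | K=[if0 :: subL(-4) :: mulL(-1)]]
18. [C=-2 | E=∅ | K=[subL(-4) :: mulL(-1)]]
→ final value 2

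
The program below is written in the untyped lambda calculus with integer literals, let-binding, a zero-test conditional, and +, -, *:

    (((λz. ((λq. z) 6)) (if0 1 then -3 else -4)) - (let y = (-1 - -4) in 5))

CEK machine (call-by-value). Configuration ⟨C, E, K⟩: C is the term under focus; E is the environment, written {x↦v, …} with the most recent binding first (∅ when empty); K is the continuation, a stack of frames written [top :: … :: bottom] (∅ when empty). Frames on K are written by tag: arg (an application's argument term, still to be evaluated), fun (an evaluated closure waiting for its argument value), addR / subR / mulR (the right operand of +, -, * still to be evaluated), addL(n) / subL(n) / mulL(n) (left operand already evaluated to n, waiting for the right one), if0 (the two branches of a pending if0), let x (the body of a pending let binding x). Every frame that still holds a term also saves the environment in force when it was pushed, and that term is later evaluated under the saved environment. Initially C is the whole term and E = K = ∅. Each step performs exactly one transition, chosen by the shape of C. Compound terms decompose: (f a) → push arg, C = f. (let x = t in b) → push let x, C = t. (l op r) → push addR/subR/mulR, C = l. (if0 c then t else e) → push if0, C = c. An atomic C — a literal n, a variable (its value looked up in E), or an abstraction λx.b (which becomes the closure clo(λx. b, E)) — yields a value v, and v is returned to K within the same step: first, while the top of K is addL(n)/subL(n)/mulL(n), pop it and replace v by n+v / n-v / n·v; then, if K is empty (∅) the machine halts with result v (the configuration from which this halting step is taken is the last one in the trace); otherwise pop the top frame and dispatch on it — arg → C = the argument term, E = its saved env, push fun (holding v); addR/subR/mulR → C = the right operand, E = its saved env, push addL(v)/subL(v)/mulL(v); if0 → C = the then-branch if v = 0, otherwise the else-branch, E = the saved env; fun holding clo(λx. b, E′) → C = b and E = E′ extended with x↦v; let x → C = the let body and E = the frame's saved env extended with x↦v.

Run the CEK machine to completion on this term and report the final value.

Answer: -9

Execution trace:
t=0: ⟨C=(((λz. ((λq. z) 6)) (if0 1 then -3 else -4)) - (let y = (-1 - -4) in 5)); E=∅; K=∅⟩
t=1: ⟨C=((λz. ((λq. z) 6)) (if0 1 then -3 else -4)); E=∅; K=[subR]⟩
t=2: ⟨C=(λz. ((λq. z) 6)); E=∅; K=[arg :: subR]⟩
t=3: ⟨C=(if0 1 then -3 else -4); E=∅; K=[fun :: subR]⟩
t=4: ⟨C=1; E=∅; K=[if0 :: fun :: subR]⟩
t=5: ⟨C=-4; E=∅; K=[fun :: subR]⟩
t=6: ⟨C=((λq. z) 6); E={z↦-4}; K=[subR]⟩
t=7: ⟨C=(λq. z); E={z↦-4}; K=[arg :: subR]⟩
t=8: ⟨C=6; E={z↦-4}; K=[fun :: subR]⟩
t=9: ⟨C=z; E={q↦6, z↦-4}; K=[subR]⟩
t=10: ⟨C=(let y = (-1 - -4) in 5); E=∅; K=[subL(-4)]⟩
t=11: ⟨C=(-1 - -4); E=∅; K=[let y :: subL(-4)]⟩
t=12: ⟨C=-1; E=∅; K=[subR :: let y :: subL(-4)]⟩
t=13: ⟨C=-4; E=∅; K=[subL(-1) :: let y :: subL(-4)]⟩
t=14: ⟨C=5; E={y↦3}; K=[subL(-4)]⟩
→ final value -9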